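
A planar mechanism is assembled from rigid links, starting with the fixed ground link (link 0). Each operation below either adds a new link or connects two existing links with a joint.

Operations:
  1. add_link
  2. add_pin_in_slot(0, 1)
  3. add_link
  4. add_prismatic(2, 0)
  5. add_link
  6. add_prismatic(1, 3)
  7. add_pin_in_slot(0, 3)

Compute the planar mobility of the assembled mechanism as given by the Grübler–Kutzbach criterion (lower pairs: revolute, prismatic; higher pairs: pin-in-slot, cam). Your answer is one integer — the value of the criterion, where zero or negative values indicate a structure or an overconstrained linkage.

(L,J1,J2)=(1,0,0); link0 fixed
link1: (2,0,0)
PS 0-1 [J2]: (2,0,1)
link2: (3,0,1)
P 2-0 [J1]: (3,1,1)
link3: (4,1,1)
P 1-3 [J1]: (4,2,1)
PS 0-3 [J2]: (4,2,2)
Grübler: 3·3 − 2·2 − 2 = 3

M = 3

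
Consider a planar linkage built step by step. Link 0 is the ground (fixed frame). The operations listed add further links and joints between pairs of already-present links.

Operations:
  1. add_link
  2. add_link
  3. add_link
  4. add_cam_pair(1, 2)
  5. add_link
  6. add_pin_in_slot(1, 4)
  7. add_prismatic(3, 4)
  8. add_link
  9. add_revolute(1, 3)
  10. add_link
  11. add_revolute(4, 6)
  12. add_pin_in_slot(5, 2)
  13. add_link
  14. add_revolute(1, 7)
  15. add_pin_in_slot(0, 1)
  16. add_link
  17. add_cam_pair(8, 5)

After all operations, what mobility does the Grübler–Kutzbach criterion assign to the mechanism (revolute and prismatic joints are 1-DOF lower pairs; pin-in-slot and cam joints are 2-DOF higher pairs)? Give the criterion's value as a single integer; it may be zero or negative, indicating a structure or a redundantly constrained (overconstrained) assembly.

(L,J1,J2)=(1,0,0); link0 fixed
link1: (2,0,0)
link2: (3,0,0)
link3: (4,0,0)
C 1-2 [J2]: (4,0,1)
link4: (5,0,1)
PS 1-4 [J2]: (5,0,2)
P 3-4 [J1]: (5,1,2)
link5: (6,1,2)
R 1-3 [J1]: (6,2,2)
link6: (7,2,2)
R 4-6 [J1]: (7,3,2)
PS 5-2 [J2]: (7,3,3)
link7: (8,3,3)
R 1-7 [J1]: (8,4,3)
PS 0-1 [J2]: (8,4,4)
link8: (9,4,4)
C 8-5 [J2]: (9,4,5)
Grübler: 3·8 − 2·4 − 5 = 11

M = 11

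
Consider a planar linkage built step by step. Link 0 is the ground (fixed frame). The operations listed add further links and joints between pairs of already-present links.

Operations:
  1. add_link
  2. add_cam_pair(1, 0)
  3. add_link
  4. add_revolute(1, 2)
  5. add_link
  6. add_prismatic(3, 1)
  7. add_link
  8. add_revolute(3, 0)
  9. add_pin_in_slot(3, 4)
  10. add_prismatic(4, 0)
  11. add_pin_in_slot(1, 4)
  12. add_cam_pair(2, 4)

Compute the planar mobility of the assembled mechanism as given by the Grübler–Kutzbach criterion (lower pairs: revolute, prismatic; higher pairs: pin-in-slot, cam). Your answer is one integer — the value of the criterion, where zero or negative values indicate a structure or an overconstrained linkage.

M = 0

link 0 = ground. State L|J1|J2 = 1|0|0
+link1  2|0|0
C(1,0) f=2→J2  2|0|1
+link2  3|0|1
R(1,2) f=1→J1  3|1|1
+link3  4|1|1
P(3,1) f=1→J1  4|2|1
+link4  5|2|1
R(3,0) f=1→J1  5|3|1
PS(3,4) f=2→J2  5|3|2
P(4,0) f=1→J1  5|4|2
PS(1,4) f=2→J2  5|4|3
C(2,4) f=2→J2  5|4|4
M = 3(5−1)−2·4−4 = 12−8−4 = 0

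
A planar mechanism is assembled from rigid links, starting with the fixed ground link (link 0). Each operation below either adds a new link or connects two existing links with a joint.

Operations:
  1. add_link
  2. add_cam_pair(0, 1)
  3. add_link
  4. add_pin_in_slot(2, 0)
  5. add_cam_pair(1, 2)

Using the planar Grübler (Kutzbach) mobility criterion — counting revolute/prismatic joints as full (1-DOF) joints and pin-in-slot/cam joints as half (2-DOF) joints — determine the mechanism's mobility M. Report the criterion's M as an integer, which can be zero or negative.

link 0 = ground. State L|J1|J2 = 1|0|0
+link1  2|0|0
C(0,1) f=2→J2  2|0|1
+link2  3|0|1
PS(2,0) f=2→J2  3|0|2
C(1,2) f=2→J2  3|0|3
M = 3(3−1)−2·0−3 = 6−0−3 = 3

M = 3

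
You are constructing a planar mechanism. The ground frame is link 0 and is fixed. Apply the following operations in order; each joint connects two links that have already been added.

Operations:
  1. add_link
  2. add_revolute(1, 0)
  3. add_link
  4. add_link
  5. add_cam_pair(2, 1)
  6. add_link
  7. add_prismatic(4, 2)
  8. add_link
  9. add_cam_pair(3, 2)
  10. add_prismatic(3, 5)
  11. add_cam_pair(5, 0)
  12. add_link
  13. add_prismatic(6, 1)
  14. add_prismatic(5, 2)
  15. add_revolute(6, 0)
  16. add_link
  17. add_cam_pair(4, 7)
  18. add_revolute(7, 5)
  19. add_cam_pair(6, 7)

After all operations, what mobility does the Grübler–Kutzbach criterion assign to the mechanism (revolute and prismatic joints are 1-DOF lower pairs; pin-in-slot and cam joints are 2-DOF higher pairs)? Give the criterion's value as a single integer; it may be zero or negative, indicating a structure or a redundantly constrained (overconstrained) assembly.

M = 2

L=1 J1=0 J2=0
add link → L=2 J1=0 J2=0
R@1,0 dof=1 J1 → L=2 J1=1 J2=0
add link → L=3 J1=1 J2=0
add link → L=4 J1=1 J2=0
C@2,1 dof=2 J2 → L=4 J1=1 J2=1
add link → L=5 J1=1 J2=1
P@4,2 dof=1 J1 → L=5 J1=2 J2=1
add link → L=6 J1=2 J2=1
C@3,2 dof=2 J2 → L=6 J1=2 J2=2
P@3,5 dof=1 J1 → L=6 J1=3 J2=2
C@5,0 dof=2 J2 → L=6 J1=3 J2=3
add link → L=7 J1=3 J2=3
P@6,1 dof=1 J1 → L=7 J1=4 J2=3
P@5,2 dof=1 J1 → L=7 J1=5 J2=3
R@6,0 dof=1 J1 → L=7 J1=6 J2=3
add link → L=8 J1=6 J2=3
C@4,7 dof=2 J2 → L=8 J1=6 J2=4
R@7,5 dof=1 J1 → L=8 J1=7 J2=4
C@6,7 dof=2 J2 → L=8 J1=7 J2=5
M=3(L−1)−2J1−J2=3·7−2·7−5=2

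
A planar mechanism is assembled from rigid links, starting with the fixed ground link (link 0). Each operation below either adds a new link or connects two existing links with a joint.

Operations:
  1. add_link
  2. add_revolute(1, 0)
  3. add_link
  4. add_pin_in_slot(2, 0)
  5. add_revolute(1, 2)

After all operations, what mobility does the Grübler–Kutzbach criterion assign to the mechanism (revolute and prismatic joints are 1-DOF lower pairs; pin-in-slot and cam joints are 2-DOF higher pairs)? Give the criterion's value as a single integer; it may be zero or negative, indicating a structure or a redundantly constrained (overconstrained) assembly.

M = 1

link 0 = ground. State L|J1|J2 = 1|0|0
+link1  2|0|0
R(1,0) f=1→J1  2|1|0
+link2  3|1|0
PS(2,0) f=2→J2  3|1|1
R(1,2) f=1→J1  3|2|1
M = 3(3−1)−2·2−1 = 6−4−1 = 1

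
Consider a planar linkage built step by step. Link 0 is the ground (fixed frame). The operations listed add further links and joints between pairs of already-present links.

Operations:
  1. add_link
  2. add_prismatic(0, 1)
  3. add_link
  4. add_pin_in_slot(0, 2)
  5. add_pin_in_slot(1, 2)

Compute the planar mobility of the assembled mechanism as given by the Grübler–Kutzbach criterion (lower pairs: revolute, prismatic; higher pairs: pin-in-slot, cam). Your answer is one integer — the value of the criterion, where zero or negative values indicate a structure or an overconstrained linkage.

[1;0;0] (link 0 is ground)
L+ [2;0;0]
P(0,1)∈J1 [2;1;0]
L+ [3;1;0]
PS(0,2)∈J2 [3;1;1]
PS(1,2)∈J2 [3;1;2]
mobility = 6 − 2 − 2 = 2

M = 2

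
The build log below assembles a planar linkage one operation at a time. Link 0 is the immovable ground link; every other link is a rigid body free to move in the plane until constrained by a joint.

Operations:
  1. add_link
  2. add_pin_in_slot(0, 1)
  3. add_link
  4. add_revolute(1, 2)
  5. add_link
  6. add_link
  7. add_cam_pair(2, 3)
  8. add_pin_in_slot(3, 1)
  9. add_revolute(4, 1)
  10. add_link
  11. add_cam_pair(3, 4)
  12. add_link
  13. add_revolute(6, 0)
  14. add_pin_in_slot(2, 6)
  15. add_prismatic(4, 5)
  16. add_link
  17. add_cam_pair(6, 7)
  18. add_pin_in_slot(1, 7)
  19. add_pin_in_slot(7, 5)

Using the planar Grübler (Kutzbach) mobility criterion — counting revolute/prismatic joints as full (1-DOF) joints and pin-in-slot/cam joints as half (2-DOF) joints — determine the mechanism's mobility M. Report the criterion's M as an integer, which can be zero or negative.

M = 5

[1;0;0] (link 0 is ground)
L+ [2;0;0]
PS(0,1)∈J2 [2;0;1]
L+ [3;0;1]
R(1,2)∈J1 [3;1;1]
L+ [4;1;1]
L+ [5;1;1]
C(2,3)∈J2 [5;1;2]
PS(3,1)∈J2 [5;1;3]
R(4,1)∈J1 [5;2;3]
L+ [6;2;3]
C(3,4)∈J2 [6;2;4]
L+ [7;2;4]
R(6,0)∈J1 [7;3;4]
PS(2,6)∈J2 [7;3;5]
P(4,5)∈J1 [7;4;5]
L+ [8;4;5]
C(6,7)∈J2 [8;4;6]
PS(1,7)∈J2 [8;4;7]
PS(7,5)∈J2 [8;4;8]
mobility = 21 − 8 − 8 = 5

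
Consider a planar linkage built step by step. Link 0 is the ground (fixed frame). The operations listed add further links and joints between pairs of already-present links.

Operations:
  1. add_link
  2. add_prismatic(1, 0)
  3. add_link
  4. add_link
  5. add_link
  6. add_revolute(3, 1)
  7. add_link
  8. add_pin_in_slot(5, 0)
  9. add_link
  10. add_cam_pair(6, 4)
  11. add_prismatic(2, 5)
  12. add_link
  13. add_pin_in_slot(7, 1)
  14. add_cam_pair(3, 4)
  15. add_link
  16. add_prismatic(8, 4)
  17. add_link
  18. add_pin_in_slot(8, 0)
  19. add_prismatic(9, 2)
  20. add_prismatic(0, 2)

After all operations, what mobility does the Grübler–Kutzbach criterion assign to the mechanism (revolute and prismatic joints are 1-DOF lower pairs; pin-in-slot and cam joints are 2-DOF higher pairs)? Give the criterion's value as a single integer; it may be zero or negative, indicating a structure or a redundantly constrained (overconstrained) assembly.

M = 10

ground; <1,0,0>
#1 <2,0,0>
P:1↔0 J1 <2,1,0>
#2 <3,1,0>
#3 <4,1,0>
#4 <5,1,0>
R:3↔1 J1 <5,2,0>
#5 <6,2,0>
PS:5↔0 J2 <6,2,1>
#6 <7,2,1>
C:6↔4 J2 <7,2,2>
P:2↔5 J1 <7,3,2>
#7 <8,3,2>
PS:7↔1 J2 <8,3,3>
C:3↔4 J2 <8,3,4>
#8 <9,3,4>
P:8↔4 J1 <9,4,4>
#9 <10,4,4>
PS:8↔0 J2 <10,4,5>
P:9↔2 J1 <10,5,5>
P:0↔2 J1 <10,6,5>
3×9 − 2×6 − 1×5 = 10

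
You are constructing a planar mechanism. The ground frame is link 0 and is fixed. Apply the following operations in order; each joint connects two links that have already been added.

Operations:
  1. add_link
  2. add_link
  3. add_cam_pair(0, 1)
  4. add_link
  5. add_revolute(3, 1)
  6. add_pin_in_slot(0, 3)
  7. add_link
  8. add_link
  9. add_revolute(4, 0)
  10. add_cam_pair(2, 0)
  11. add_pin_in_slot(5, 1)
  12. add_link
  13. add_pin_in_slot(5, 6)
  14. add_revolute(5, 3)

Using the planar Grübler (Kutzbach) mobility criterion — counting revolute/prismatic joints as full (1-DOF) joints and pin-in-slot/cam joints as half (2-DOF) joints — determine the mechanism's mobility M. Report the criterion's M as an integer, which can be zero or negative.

M = 7

(L,J1,J2)=(1,0,0); link0 fixed
link1: (2,0,0)
link2: (3,0,0)
C 0-1 [J2]: (3,0,1)
link3: (4,0,1)
R 3-1 [J1]: (4,1,1)
PS 0-3 [J2]: (4,1,2)
link4: (5,1,2)
link5: (6,1,2)
R 4-0 [J1]: (6,2,2)
C 2-0 [J2]: (6,2,3)
PS 5-1 [J2]: (6,2,4)
link6: (7,2,4)
PS 5-6 [J2]: (7,2,5)
R 5-3 [J1]: (7,3,5)
Grübler: 3·6 − 2·3 − 5 = 7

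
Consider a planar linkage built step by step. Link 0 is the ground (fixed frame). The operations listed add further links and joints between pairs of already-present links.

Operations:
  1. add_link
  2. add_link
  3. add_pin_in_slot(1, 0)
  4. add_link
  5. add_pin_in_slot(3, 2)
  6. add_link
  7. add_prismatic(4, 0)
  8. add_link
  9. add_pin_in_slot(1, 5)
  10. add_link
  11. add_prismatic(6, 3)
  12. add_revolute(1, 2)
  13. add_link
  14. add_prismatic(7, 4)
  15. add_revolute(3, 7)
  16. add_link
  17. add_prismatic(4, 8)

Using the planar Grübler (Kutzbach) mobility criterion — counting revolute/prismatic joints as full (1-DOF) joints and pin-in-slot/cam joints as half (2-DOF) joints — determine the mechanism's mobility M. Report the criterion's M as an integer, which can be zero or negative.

M = 9

link 0 = ground. State L|J1|J2 = 1|0|0
+link1  2|0|0
+link2  3|0|0
PS(1,0) f=2→J2  3|0|1
+link3  4|0|1
PS(3,2) f=2→J2  4|0|2
+link4  5|0|2
P(4,0) f=1→J1  5|1|2
+link5  6|1|2
PS(1,5) f=2→J2  6|1|3
+link6  7|1|3
P(6,3) f=1→J1  7|2|3
R(1,2) f=1→J1  7|3|3
+link7  8|3|3
P(7,4) f=1→J1  8|4|3
R(3,7) f=1→J1  8|5|3
+link8  9|5|3
P(4,8) f=1→J1  9|6|3
M = 3(9−1)−2·6−3 = 24−12−3 = 9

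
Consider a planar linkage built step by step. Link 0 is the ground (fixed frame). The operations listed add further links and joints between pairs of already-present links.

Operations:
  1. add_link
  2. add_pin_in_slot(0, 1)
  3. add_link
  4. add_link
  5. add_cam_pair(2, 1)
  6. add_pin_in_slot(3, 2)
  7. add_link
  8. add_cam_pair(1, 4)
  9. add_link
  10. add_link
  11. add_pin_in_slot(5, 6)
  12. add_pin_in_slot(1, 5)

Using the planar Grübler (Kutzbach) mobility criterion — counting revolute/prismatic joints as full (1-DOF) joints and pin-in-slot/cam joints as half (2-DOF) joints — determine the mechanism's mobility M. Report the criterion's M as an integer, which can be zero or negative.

ground; <1,0,0>
#1 <2,0,0>
PS:0↔1 J2 <2,0,1>
#2 <3,0,1>
#3 <4,0,1>
C:2↔1 J2 <4,0,2>
PS:3↔2 J2 <4,0,3>
#4 <5,0,3>
C:1↔4 J2 <5,0,4>
#5 <6,0,4>
#6 <7,0,4>
PS:5↔6 J2 <7,0,5>
PS:1↔5 J2 <7,0,6>
3×6 − 2×0 − 1×6 = 12

M = 12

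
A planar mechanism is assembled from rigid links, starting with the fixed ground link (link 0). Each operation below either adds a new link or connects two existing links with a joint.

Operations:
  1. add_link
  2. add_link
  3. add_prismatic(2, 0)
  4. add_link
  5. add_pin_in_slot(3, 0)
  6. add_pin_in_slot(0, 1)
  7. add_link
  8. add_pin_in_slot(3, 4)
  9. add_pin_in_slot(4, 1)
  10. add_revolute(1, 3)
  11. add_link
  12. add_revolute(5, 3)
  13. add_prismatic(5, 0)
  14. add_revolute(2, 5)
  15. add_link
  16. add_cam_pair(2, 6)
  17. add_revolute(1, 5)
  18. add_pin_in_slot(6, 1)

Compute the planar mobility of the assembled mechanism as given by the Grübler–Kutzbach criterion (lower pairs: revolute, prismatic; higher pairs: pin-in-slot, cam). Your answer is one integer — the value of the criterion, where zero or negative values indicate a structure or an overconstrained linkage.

link 0 = ground. State L|J1|J2 = 1|0|0
+link1  2|0|0
+link2  3|0|0
P(2,0) f=1→J1  3|1|0
+link3  4|1|0
PS(3,0) f=2→J2  4|1|1
PS(0,1) f=2→J2  4|1|2
+link4  5|1|2
PS(3,4) f=2→J2  5|1|3
PS(4,1) f=2→J2  5|1|4
R(1,3) f=1→J1  5|2|4
+link5  6|2|4
R(5,3) f=1→J1  6|3|4
P(5,0) f=1→J1  6|4|4
R(2,5) f=1→J1  6|5|4
+link6  7|5|4
C(2,6) f=2→J2  7|5|5
R(1,5) f=1→J1  7|6|5
PS(6,1) f=2→J2  7|6|6
M = 3(7−1)−2·6−6 = 18−12−6 = 0

M = 0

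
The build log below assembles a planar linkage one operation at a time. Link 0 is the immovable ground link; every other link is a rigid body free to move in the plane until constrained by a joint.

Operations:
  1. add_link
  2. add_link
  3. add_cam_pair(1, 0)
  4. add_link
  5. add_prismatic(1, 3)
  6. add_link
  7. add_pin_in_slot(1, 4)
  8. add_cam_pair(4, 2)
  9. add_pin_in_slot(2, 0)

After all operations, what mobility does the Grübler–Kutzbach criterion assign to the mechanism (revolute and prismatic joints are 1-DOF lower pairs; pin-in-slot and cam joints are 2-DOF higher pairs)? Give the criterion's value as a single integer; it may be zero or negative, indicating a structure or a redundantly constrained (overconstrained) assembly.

M = 6

ground; <1,0,0>
#1 <2,0,0>
#2 <3,0,0>
C:1↔0 J2 <3,0,1>
#3 <4,0,1>
P:1↔3 J1 <4,1,1>
#4 <5,1,1>
PS:1↔4 J2 <5,1,2>
C:4↔2 J2 <5,1,3>
PS:2↔0 J2 <5,1,4>
3×4 − 2×1 − 1×4 = 6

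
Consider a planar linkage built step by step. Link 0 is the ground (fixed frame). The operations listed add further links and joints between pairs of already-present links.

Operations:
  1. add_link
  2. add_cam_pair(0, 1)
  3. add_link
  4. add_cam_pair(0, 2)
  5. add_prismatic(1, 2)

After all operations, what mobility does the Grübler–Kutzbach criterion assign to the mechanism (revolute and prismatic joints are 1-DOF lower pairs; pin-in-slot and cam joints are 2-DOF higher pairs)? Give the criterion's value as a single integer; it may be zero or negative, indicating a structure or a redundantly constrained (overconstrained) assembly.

[1;0;0] (link 0 is ground)
L+ [2;0;0]
C(0,1)∈J2 [2;0;1]
L+ [3;0;1]
C(0,2)∈J2 [3;0;2]
P(1,2)∈J1 [3;1;2]
mobility = 6 − 2 − 2 = 2

M = 2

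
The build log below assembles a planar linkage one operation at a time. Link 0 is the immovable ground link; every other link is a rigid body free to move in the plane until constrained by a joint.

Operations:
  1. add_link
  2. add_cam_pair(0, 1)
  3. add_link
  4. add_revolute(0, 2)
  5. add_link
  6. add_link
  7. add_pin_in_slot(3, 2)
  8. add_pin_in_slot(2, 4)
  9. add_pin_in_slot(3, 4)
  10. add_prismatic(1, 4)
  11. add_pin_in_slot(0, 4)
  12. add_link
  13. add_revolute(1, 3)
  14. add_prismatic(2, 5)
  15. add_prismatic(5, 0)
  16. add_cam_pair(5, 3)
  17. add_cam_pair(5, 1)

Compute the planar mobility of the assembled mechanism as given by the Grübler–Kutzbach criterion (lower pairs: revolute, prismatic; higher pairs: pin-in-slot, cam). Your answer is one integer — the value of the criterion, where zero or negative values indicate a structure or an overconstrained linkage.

(L,J1,J2)=(1,0,0); link0 fixed
link1: (2,0,0)
C 0-1 [J2]: (2,0,1)
link2: (3,0,1)
R 0-2 [J1]: (3,1,1)
link3: (4,1,1)
link4: (5,1,1)
PS 3-2 [J2]: (5,1,2)
PS 2-4 [J2]: (5,1,3)
PS 3-4 [J2]: (5,1,4)
P 1-4 [J1]: (5,2,4)
PS 0-4 [J2]: (5,2,5)
link5: (6,2,5)
R 1-3 [J1]: (6,3,5)
P 2-5 [J1]: (6,4,5)
P 5-0 [J1]: (6,5,5)
C 5-3 [J2]: (6,5,6)
C 5-1 [J2]: (6,5,7)
Grübler: 3·5 − 2·5 − 7 = -2

M = -2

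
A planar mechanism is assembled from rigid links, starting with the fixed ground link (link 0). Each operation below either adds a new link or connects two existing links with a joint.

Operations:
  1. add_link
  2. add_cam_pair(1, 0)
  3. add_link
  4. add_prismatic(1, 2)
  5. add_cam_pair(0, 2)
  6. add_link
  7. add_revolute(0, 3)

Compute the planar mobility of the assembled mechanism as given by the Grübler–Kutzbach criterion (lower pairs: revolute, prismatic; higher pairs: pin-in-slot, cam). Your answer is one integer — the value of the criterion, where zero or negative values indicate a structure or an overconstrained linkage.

(L,J1,J2)=(1,0,0); link0 fixed
link1: (2,0,0)
C 1-0 [J2]: (2,0,1)
link2: (3,0,1)
P 1-2 [J1]: (3,1,1)
C 0-2 [J2]: (3,1,2)
link3: (4,1,2)
R 0-3 [J1]: (4,2,2)
Grübler: 3·3 − 2·2 − 2 = 3

M = 3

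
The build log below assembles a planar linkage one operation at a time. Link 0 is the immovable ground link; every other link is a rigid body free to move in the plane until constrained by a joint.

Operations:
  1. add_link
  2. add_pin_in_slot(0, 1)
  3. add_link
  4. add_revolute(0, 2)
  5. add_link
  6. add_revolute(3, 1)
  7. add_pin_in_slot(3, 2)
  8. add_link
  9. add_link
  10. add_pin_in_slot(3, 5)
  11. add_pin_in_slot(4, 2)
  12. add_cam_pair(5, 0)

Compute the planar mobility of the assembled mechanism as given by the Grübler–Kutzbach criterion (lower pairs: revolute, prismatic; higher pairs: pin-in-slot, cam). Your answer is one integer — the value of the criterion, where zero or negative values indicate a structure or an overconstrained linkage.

L=1 J1=0 J2=0
add link → L=2 J1=0 J2=0
PS@0,1 dof=2 J2 → L=2 J1=0 J2=1
add link → L=3 J1=0 J2=1
R@0,2 dof=1 J1 → L=3 J1=1 J2=1
add link → L=4 J1=1 J2=1
R@3,1 dof=1 J1 → L=4 J1=2 J2=1
PS@3,2 dof=2 J2 → L=4 J1=2 J2=2
add link → L=5 J1=2 J2=2
add link → L=6 J1=2 J2=2
PS@3,5 dof=2 J2 → L=6 J1=2 J2=3
PS@4,2 dof=2 J2 → L=6 J1=2 J2=4
C@5,0 dof=2 J2 → L=6 J1=2 J2=5
M=3(L−1)−2J1−J2=3·5−2·2−5=6

M = 6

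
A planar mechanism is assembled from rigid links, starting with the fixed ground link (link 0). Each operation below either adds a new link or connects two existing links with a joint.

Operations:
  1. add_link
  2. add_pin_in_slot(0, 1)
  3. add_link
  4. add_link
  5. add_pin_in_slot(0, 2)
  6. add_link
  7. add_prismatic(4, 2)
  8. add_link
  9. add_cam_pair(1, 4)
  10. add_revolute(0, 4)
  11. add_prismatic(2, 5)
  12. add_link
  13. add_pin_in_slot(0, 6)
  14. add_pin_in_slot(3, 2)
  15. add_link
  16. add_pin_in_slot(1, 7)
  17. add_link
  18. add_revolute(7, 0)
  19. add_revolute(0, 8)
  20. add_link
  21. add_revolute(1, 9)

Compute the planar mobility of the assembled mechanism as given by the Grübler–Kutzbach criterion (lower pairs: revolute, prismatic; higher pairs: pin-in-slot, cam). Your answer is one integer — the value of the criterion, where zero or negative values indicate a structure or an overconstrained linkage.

ground; <1,0,0>
#1 <2,0,0>
PS:0↔1 J2 <2,0,1>
#2 <3,0,1>
#3 <4,0,1>
PS:0↔2 J2 <4,0,2>
#4 <5,0,2>
P:4↔2 J1 <5,1,2>
#5 <6,1,2>
C:1↔4 J2 <6,1,3>
R:0↔4 J1 <6,2,3>
P:2↔5 J1 <6,3,3>
#6 <7,3,3>
PS:0↔6 J2 <7,3,4>
PS:3↔2 J2 <7,3,5>
#7 <8,3,5>
PS:1↔7 J2 <8,3,6>
#8 <9,3,6>
R:7↔0 J1 <9,4,6>
R:0↔8 J1 <9,5,6>
#9 <10,5,6>
R:1↔9 J1 <10,6,6>
3×9 − 2×6 − 1×6 = 9

M = 9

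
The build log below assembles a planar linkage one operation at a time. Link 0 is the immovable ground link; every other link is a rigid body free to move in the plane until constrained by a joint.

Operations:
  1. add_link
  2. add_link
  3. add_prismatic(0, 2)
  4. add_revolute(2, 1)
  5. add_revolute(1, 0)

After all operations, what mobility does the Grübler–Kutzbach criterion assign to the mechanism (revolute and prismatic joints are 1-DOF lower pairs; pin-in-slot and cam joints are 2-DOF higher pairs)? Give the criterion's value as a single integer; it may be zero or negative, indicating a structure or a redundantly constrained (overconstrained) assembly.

M = 0

ground; <1,0,0>
#1 <2,0,0>
#2 <3,0,0>
P:0↔2 J1 <3,1,0>
R:2↔1 J1 <3,2,0>
R:1↔0 J1 <3,3,0>
3×2 − 2×3 − 1×0 = 0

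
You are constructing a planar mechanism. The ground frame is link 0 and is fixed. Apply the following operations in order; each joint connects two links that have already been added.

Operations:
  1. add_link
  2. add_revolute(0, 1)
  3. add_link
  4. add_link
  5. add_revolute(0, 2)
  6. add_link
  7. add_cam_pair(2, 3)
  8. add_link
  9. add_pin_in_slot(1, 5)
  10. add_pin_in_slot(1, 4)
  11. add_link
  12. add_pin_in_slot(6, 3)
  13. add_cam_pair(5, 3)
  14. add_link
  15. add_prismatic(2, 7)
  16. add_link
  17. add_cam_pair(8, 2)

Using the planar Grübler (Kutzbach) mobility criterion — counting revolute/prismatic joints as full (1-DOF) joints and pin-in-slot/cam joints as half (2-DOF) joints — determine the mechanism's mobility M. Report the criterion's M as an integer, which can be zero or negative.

M = 12

L=1 J1=0 J2=0
add link → L=2 J1=0 J2=0
R@0,1 dof=1 J1 → L=2 J1=1 J2=0
add link → L=3 J1=1 J2=0
add link → L=4 J1=1 J2=0
R@0,2 dof=1 J1 → L=4 J1=2 J2=0
add link → L=5 J1=2 J2=0
C@2,3 dof=2 J2 → L=5 J1=2 J2=1
add link → L=6 J1=2 J2=1
PS@1,5 dof=2 J2 → L=6 J1=2 J2=2
PS@1,4 dof=2 J2 → L=6 J1=2 J2=3
add link → L=7 J1=2 J2=3
PS@6,3 dof=2 J2 → L=7 J1=2 J2=4
C@5,3 dof=2 J2 → L=7 J1=2 J2=5
add link → L=8 J1=2 J2=5
P@2,7 dof=1 J1 → L=8 J1=3 J2=5
add link → L=9 J1=3 J2=5
C@8,2 dof=2 J2 → L=9 J1=3 J2=6
M=3(L−1)−2J1−J2=3·8−2·3−6=12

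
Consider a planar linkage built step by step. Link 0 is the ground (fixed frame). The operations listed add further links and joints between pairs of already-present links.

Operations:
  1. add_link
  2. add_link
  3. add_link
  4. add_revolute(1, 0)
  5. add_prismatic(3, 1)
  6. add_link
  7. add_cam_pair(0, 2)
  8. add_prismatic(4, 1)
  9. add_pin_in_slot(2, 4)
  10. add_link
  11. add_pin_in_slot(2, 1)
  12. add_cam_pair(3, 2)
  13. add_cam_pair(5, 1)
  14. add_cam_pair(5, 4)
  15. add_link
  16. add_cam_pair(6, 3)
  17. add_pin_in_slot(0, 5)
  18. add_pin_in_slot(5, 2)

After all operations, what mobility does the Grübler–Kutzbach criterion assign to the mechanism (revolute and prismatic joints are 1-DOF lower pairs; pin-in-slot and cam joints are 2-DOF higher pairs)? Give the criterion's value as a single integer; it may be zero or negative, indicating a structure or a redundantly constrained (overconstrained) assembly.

M = 3

[1;0;0] (link 0 is ground)
L+ [2;0;0]
L+ [3;0;0]
L+ [4;0;0]
R(1,0)∈J1 [4;1;0]
P(3,1)∈J1 [4;2;0]
L+ [5;2;0]
C(0,2)∈J2 [5;2;1]
P(4,1)∈J1 [5;3;1]
PS(2,4)∈J2 [5;3;2]
L+ [6;3;2]
PS(2,1)∈J2 [6;3;3]
C(3,2)∈J2 [6;3;4]
C(5,1)∈J2 [6;3;5]
C(5,4)∈J2 [6;3;6]
L+ [7;3;6]
C(6,3)∈J2 [7;3;7]
PS(0,5)∈J2 [7;3;8]
PS(5,2)∈J2 [7;3;9]
mobility = 18 − 6 − 9 = 3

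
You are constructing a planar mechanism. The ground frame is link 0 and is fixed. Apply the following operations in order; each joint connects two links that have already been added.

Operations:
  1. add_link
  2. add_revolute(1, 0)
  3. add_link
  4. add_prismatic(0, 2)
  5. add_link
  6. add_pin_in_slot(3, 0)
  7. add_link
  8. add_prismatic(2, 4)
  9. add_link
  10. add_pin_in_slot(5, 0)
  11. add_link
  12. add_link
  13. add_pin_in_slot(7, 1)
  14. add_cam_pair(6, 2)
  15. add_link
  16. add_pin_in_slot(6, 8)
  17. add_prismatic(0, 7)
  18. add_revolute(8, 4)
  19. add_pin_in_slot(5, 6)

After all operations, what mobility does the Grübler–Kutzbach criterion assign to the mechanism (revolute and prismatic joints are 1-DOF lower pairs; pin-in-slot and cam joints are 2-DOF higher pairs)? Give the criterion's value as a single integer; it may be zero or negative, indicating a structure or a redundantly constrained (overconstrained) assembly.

ground; <1,0,0>
#1 <2,0,0>
R:1↔0 J1 <2,1,0>
#2 <3,1,0>
P:0↔2 J1 <3,2,0>
#3 <4,2,0>
PS:3↔0 J2 <4,2,1>
#4 <5,2,1>
P:2↔4 J1 <5,3,1>
#5 <6,3,1>
PS:5↔0 J2 <6,3,2>
#6 <7,3,2>
#7 <8,3,2>
PS:7↔1 J2 <8,3,3>
C:6↔2 J2 <8,3,4>
#8 <9,3,4>
PS:6↔8 J2 <9,3,5>
P:0↔7 J1 <9,4,5>
R:8↔4 J1 <9,5,5>
PS:5↔6 J2 <9,5,6>
3×8 − 2×5 − 1×6 = 8

M = 8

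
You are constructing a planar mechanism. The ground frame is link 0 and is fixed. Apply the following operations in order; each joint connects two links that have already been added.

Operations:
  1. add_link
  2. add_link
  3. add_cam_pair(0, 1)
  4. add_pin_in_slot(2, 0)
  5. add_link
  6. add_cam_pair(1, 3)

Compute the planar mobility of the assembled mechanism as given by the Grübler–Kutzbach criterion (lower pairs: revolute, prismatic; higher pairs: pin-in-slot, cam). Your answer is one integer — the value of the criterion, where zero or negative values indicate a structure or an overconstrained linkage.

ground; <1,0,0>
#1 <2,0,0>
#2 <3,0,0>
C:0↔1 J2 <3,0,1>
PS:2↔0 J2 <3,0,2>
#3 <4,0,2>
C:1↔3 J2 <4,0,3>
3×3 − 2×0 − 1×3 = 6

M = 6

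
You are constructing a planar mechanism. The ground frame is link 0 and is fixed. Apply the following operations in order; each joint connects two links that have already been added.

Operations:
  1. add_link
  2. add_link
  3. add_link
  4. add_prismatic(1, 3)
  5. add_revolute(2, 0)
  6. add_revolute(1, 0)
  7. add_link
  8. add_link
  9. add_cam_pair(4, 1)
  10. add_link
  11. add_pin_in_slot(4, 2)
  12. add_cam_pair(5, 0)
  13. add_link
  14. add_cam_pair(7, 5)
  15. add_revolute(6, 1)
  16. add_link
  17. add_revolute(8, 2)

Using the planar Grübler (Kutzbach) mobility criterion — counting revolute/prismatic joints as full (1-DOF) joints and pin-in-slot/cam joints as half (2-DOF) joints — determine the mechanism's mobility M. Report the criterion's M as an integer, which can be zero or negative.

M = 10

(L,J1,J2)=(1,0,0); link0 fixed
link1: (2,0,0)
link2: (3,0,0)
link3: (4,0,0)
P 1-3 [J1]: (4,1,0)
R 2-0 [J1]: (4,2,0)
R 1-0 [J1]: (4,3,0)
link4: (5,3,0)
link5: (6,3,0)
C 4-1 [J2]: (6,3,1)
link6: (7,3,1)
PS 4-2 [J2]: (7,3,2)
C 5-0 [J2]: (7,3,3)
link7: (8,3,3)
C 7-5 [J2]: (8,3,4)
R 6-1 [J1]: (8,4,4)
link8: (9,4,4)
R 8-2 [J1]: (9,5,4)
Grübler: 3·8 − 2·5 − 4 = 10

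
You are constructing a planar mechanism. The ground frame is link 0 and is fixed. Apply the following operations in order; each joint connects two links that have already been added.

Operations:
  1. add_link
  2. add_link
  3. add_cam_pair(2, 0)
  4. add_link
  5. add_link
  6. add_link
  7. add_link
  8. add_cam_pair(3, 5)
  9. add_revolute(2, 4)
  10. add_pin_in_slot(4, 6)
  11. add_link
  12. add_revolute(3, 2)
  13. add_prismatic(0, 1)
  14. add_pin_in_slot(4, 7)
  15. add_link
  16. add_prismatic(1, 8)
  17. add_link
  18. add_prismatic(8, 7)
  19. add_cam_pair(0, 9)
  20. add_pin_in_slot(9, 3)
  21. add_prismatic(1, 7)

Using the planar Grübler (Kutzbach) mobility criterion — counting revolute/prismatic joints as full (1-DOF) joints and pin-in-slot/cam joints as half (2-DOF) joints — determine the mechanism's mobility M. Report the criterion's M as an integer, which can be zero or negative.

M = 9

link 0 = ground. State L|J1|J2 = 1|0|0
+link1  2|0|0
+link2  3|0|0
C(2,0) f=2→J2  3|0|1
+link3  4|0|1
+link4  5|0|1
+link5  6|0|1
+link6  7|0|1
C(3,5) f=2→J2  7|0|2
R(2,4) f=1→J1  7|1|2
PS(4,6) f=2→J2  7|1|3
+link7  8|1|3
R(3,2) f=1→J1  8|2|3
P(0,1) f=1→J1  8|3|3
PS(4,7) f=2→J2  8|3|4
+link8  9|3|4
P(1,8) f=1→J1  9|4|4
+link9  10|4|4
P(8,7) f=1→J1  10|5|4
C(0,9) f=2→J2  10|5|5
PS(9,3) f=2→J2  10|5|6
P(1,7) f=1→J1  10|6|6
M = 3(10−1)−2·6−6 = 27−12−6 = 9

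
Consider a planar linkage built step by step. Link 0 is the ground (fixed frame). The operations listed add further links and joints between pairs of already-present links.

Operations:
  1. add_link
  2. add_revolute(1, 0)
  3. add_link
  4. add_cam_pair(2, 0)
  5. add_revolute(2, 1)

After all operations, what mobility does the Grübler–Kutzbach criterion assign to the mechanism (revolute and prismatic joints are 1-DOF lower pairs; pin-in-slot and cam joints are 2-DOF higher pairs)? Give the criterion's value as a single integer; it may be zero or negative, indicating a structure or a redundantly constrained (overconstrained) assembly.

M = 1

L=1 J1=0 J2=0
add link → L=2 J1=0 J2=0
R@1,0 dof=1 J1 → L=2 J1=1 J2=0
add link → L=3 J1=1 J2=0
C@2,0 dof=2 J2 → L=3 J1=1 J2=1
R@2,1 dof=1 J1 → L=3 J1=2 J2=1
M=3(L−1)−2J1−J2=3·2−2·2−1=1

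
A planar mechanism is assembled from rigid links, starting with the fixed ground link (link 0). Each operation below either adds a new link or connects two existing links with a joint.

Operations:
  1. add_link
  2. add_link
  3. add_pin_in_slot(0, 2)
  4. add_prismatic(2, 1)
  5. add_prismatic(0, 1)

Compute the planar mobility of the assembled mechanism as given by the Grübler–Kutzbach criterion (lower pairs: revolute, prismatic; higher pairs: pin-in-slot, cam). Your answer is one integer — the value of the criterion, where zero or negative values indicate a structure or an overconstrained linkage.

[1;0;0] (link 0 is ground)
L+ [2;0;0]
L+ [3;0;0]
PS(0,2)∈J2 [3;0;1]
P(2,1)∈J1 [3;1;1]
P(0,1)∈J1 [3;2;1]
mobility = 6 − 4 − 1 = 1

M = 1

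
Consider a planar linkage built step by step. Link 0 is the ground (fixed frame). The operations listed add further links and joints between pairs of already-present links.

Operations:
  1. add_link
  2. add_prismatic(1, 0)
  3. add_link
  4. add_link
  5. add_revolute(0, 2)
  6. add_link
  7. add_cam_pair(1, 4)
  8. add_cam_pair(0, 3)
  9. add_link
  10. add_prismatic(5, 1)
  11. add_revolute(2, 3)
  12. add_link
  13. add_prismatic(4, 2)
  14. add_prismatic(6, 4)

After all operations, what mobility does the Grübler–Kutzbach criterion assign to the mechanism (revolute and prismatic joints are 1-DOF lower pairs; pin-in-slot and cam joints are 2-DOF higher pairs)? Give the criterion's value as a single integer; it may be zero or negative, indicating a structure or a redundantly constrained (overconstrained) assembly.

ground; <1,0,0>
#1 <2,0,0>
P:1↔0 J1 <2,1,0>
#2 <3,1,0>
#3 <4,1,0>
R:0↔2 J1 <4,2,0>
#4 <5,2,0>
C:1↔4 J2 <5,2,1>
C:0↔3 J2 <5,2,2>
#5 <6,2,2>
P:5↔1 J1 <6,3,2>
R:2↔3 J1 <6,4,2>
#6 <7,4,2>
P:4↔2 J1 <7,5,2>
P:6↔4 J1 <7,6,2>
3×6 − 2×6 − 1×2 = 4

M = 4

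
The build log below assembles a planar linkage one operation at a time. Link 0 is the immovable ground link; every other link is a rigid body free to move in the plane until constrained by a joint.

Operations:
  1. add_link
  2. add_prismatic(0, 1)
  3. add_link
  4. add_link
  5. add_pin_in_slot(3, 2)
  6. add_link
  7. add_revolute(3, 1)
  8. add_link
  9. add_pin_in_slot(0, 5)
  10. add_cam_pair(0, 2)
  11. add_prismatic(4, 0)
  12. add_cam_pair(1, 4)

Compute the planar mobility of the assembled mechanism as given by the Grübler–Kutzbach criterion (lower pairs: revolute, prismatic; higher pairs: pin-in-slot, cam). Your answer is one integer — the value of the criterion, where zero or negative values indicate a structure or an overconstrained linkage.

M = 5

(L,J1,J2)=(1,0,0); link0 fixed
link1: (2,0,0)
P 0-1 [J1]: (2,1,0)
link2: (3,1,0)
link3: (4,1,0)
PS 3-2 [J2]: (4,1,1)
link4: (5,1,1)
R 3-1 [J1]: (5,2,1)
link5: (6,2,1)
PS 0-5 [J2]: (6,2,2)
C 0-2 [J2]: (6,2,3)
P 4-0 [J1]: (6,3,3)
C 1-4 [J2]: (6,3,4)
Grübler: 3·5 − 2·3 − 4 = 5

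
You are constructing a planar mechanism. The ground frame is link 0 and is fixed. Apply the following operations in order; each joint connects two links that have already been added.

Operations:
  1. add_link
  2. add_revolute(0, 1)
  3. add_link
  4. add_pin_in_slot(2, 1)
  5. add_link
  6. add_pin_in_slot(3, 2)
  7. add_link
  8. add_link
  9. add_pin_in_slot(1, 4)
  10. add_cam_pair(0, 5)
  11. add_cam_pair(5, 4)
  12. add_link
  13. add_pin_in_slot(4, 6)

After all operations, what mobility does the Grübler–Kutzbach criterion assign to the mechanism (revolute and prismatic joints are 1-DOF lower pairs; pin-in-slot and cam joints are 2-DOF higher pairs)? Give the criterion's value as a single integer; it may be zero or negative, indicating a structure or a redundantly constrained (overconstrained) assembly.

L=1 J1=0 J2=0
add link → L=2 J1=0 J2=0
R@0,1 dof=1 J1 → L=2 J1=1 J2=0
add link → L=3 J1=1 J2=0
PS@2,1 dof=2 J2 → L=3 J1=1 J2=1
add link → L=4 J1=1 J2=1
PS@3,2 dof=2 J2 → L=4 J1=1 J2=2
add link → L=5 J1=1 J2=2
add link → L=6 J1=1 J2=2
PS@1,4 dof=2 J2 → L=6 J1=1 J2=3
C@0,5 dof=2 J2 → L=6 J1=1 J2=4
C@5,4 dof=2 J2 → L=6 J1=1 J2=5
add link → L=7 J1=1 J2=5
PS@4,6 dof=2 J2 → L=7 J1=1 J2=6
M=3(L−1)−2J1−J2=3·6−2·1−6=10

M = 10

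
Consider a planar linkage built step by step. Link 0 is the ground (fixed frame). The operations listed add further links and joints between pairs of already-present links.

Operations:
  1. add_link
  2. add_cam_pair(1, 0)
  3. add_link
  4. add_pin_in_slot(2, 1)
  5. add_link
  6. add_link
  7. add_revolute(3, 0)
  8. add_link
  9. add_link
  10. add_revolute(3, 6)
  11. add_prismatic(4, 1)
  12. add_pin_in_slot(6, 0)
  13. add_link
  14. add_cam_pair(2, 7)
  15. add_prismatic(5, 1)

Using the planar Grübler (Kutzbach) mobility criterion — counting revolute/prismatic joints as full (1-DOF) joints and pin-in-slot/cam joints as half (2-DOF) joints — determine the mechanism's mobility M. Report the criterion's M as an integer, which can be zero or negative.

M = 9

link 0 = ground. State L|J1|J2 = 1|0|0
+link1  2|0|0
C(1,0) f=2→J2  2|0|1
+link2  3|0|1
PS(2,1) f=2→J2  3|0|2
+link3  4|0|2
+link4  5|0|2
R(3,0) f=1→J1  5|1|2
+link5  6|1|2
+link6  7|1|2
R(3,6) f=1→J1  7|2|2
P(4,1) f=1→J1  7|3|2
PS(6,0) f=2→J2  7|3|3
+link7  8|3|3
C(2,7) f=2→J2  8|3|4
P(5,1) f=1→J1  8|4|4
M = 3(8−1)−2·4−4 = 21−8−4 = 9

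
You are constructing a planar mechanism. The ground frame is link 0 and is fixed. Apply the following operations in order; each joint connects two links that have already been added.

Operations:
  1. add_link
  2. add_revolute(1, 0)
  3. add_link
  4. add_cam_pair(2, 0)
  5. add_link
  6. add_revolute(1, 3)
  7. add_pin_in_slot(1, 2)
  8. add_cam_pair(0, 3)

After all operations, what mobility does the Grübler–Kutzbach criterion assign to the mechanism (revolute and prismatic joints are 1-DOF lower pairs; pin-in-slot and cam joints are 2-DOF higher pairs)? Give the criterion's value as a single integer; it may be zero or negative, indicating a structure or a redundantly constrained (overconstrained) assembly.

M = 2

ground; <1,0,0>
#1 <2,0,0>
R:1↔0 J1 <2,1,0>
#2 <3,1,0>
C:2↔0 J2 <3,1,1>
#3 <4,1,1>
R:1↔3 J1 <4,2,1>
PS:1↔2 J2 <4,2,2>
C:0↔3 J2 <4,2,3>
3×3 − 2×2 − 1×3 = 2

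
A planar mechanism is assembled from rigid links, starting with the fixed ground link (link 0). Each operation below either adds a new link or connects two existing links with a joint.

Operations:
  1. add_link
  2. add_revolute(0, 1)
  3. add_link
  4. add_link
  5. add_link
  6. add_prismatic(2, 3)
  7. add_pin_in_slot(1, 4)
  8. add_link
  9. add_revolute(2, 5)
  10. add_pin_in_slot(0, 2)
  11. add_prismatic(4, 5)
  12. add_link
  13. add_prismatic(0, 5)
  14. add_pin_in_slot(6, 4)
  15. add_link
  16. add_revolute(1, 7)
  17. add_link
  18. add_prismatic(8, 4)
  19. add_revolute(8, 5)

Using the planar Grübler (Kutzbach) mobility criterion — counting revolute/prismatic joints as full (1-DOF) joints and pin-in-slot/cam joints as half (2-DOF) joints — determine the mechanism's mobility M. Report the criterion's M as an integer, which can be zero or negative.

M = 5

link 0 = ground. State L|J1|J2 = 1|0|0
+link1  2|0|0
R(0,1) f=1→J1  2|1|0
+link2  3|1|0
+link3  4|1|0
+link4  5|1|0
P(2,3) f=1→J1  5|2|0
PS(1,4) f=2→J2  5|2|1
+link5  6|2|1
R(2,5) f=1→J1  6|3|1
PS(0,2) f=2→J2  6|3|2
P(4,5) f=1→J1  6|4|2
+link6  7|4|2
P(0,5) f=1→J1  7|5|2
PS(6,4) f=2→J2  7|5|3
+link7  8|5|3
R(1,7) f=1→J1  8|6|3
+link8  9|6|3
P(8,4) f=1→J1  9|7|3
R(8,5) f=1→J1  9|8|3
M = 3(9−1)−2·8−3 = 24−16−3 = 5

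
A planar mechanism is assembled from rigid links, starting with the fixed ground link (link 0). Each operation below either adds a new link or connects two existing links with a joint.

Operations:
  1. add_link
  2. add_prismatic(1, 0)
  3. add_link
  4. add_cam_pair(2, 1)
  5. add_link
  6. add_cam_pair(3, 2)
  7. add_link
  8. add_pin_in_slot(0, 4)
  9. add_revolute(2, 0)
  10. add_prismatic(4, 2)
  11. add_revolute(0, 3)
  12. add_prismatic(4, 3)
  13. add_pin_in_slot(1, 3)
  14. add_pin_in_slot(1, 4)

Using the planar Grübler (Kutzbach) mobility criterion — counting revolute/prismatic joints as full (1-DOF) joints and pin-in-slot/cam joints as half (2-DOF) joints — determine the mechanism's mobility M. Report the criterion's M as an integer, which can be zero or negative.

link 0 = ground. State L|J1|J2 = 1|0|0
+link1  2|0|0
P(1,0) f=1→J1  2|1|0
+link2  3|1|0
C(2,1) f=2→J2  3|1|1
+link3  4|1|1
C(3,2) f=2→J2  4|1|2
+link4  5|1|2
PS(0,4) f=2→J2  5|1|3
R(2,0) f=1→J1  5|2|3
P(4,2) f=1→J1  5|3|3
R(0,3) f=1→J1  5|4|3
P(4,3) f=1→J1  5|5|3
PS(1,3) f=2→J2  5|5|4
PS(1,4) f=2→J2  5|5|5
M = 3(5−1)−2·5−5 = 12−10−5 = -3

M = -3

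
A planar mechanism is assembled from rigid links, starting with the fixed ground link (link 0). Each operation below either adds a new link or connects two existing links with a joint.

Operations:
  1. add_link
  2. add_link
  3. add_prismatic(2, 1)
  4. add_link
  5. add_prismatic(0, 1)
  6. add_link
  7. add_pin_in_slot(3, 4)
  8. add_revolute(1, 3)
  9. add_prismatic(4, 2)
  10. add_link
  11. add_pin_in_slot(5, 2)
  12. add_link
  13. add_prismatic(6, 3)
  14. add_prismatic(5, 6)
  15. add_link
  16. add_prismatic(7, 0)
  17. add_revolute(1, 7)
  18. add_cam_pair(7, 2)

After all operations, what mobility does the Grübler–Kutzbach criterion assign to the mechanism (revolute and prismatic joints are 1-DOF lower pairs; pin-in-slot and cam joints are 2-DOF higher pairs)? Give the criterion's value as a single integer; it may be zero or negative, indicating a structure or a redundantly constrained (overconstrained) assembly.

L=1 J1=0 J2=0
add link → L=2 J1=0 J2=0
add link → L=3 J1=0 J2=0
P@2,1 dof=1 J1 → L=3 J1=1 J2=0
add link → L=4 J1=1 J2=0
P@0,1 dof=1 J1 → L=4 J1=2 J2=0
add link → L=5 J1=2 J2=0
PS@3,4 dof=2 J2 → L=5 J1=2 J2=1
R@1,3 dof=1 J1 → L=5 J1=3 J2=1
P@4,2 dof=1 J1 → L=5 J1=4 J2=1
add link → L=6 J1=4 J2=1
PS@5,2 dof=2 J2 → L=6 J1=4 J2=2
add link → L=7 J1=4 J2=2
P@6,3 dof=1 J1 → L=7 J1=5 J2=2
P@5,6 dof=1 J1 → L=7 J1=6 J2=2
add link → L=8 J1=6 J2=2
P@7,0 dof=1 J1 → L=8 J1=7 J2=2
R@1,7 dof=1 J1 → L=8 J1=8 J2=2
C@7,2 dof=2 J2 → L=8 J1=8 J2=3
M=3(L−1)−2J1−J2=3·7−2·8−3=2

M = 2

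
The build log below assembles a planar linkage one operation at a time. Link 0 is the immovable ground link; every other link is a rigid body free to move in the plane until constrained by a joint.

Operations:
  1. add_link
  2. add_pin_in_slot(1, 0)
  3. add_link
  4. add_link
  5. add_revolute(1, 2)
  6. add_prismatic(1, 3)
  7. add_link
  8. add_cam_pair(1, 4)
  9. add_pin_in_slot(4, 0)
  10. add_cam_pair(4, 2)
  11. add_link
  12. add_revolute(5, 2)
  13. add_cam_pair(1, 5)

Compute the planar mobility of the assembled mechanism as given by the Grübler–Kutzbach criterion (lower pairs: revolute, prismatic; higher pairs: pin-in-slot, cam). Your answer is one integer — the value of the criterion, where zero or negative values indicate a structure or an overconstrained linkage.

(L,J1,J2)=(1,0,0); link0 fixed
link1: (2,0,0)
PS 1-0 [J2]: (2,0,1)
link2: (3,0,1)
link3: (4,0,1)
R 1-2 [J1]: (4,1,1)
P 1-3 [J1]: (4,2,1)
link4: (5,2,1)
C 1-4 [J2]: (5,2,2)
PS 4-0 [J2]: (5,2,3)
C 4-2 [J2]: (5,2,4)
link5: (6,2,4)
R 5-2 [J1]: (6,3,4)
C 1-5 [J2]: (6,3,5)
Grübler: 3·5 − 2·3 − 5 = 4

M = 4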